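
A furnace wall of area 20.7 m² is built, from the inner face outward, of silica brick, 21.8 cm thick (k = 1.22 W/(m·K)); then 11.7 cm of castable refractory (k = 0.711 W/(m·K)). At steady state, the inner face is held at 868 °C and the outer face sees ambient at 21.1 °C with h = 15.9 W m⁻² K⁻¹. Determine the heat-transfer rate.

Treat each layer as a resistance in series:
  R_silica brick = L/(kA) = 0.218/(1.22·20.7) = 0.008632 K/W
  R_castable refractory = L/(kA) = 0.117/(0.711·20.7) = 0.007950 K/W
  R_conv,out = 1/(hA) = 1/(15.9·20.7) = 0.003038 K/W
ΣR = 0.008632 + 0.007950 + 0.003038 = 0.01962 K/W
Q = ΔT/ΣR = (868 °C − 21.1 °C)/0.01962 = 43200 W

Q = 43.2 kW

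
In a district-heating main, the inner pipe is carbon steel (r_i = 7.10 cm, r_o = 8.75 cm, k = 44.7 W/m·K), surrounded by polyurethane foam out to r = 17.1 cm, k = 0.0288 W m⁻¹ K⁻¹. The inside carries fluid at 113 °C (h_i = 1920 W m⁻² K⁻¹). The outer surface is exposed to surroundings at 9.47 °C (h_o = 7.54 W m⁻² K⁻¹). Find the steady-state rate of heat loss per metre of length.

Q' = 27.0 W/m

Series thermal resistances, inner to outer:
  R'_conv,in = 1/(2πr h) = 1/(2π·0.0710·1920) = 0.001168 m·K/W
  R'_carbon steel = ln(0.0875/0.0710)/(2πk) = 0.2090/(2π·44.7) = 7.440×10^-4 m·K/W
  R'_polyurethane foam = ln(0.171/0.0875)/(2πk) = 0.6700/(2π·0.0288) = 3.703 m·K/W
  R'_conv,out = 1/(2πr h) = 1/(2π·0.171·7.54) = 0.1234 m·K/W
ΣR = 0.001168 + 7.440×10^-4 + 3.703 + 0.1234 = 3.828 m·K/W
Q' = ΔT/ΣR = (113 °C − 9.47 °C)/3.828 = 27.0 W/m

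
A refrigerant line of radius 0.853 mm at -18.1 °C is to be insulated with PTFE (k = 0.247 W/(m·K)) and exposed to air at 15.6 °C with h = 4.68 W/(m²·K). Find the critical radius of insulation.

For a cylinder, r_cr = k_ins/h = 0.247/4.68 = 0.0528 m = 5.28 cm

r_cr = 5.28 cm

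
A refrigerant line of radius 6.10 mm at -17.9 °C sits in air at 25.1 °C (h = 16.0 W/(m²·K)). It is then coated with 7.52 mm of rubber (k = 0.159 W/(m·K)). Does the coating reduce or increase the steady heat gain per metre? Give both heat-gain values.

increases: 26.4 → 28.0 W/m

Critical radius for a cylinder: r_cr = k/h = 0.00994 m = 0.994 cm.
Outer radius after coating: r₂ = 0.00610 + 0.00752 = 0.01362 m.
r₁ < r_cr < r₂: heat gain rises to a maximum at r_cr then falls. Whether the coating helps depends on whether Q(r₂) has dropped back below Q(r₁).
Bare: R = 1/(2πr₁h) = 1.631 m·K/W; Q = 43/1.631 = 26.4 W/m.
Coated: R = R_cond + R_conv = 1.534 m·K/W; Q = 43/1.534 = 28.0 W/m.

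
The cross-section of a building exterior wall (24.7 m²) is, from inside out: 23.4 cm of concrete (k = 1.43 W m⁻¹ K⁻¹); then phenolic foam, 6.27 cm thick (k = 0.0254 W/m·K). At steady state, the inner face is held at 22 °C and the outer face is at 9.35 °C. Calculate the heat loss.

Series thermal resistances, inner to outer:
  R_concrete = L/(kA) = 0.234/(1.43·24.7) = 0.006625 K/W
  R_phenolic foam = L/(kA) = 0.0627/(0.0254·24.7) = 0.09994 K/W
ΣR = 0.006625 + 0.09994 = 0.1066 K/W
Q = ΔT/ΣR = (22 °C − 9.35 °C)/0.1066 = 119 W

Q = 119 W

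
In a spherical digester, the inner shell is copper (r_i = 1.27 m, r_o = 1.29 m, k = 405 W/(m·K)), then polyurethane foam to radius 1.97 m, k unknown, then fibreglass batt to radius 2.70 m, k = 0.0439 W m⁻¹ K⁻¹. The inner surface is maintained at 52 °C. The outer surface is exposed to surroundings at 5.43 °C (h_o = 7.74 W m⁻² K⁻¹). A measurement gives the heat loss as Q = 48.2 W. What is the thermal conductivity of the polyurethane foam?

ΣR = ΔT/Q = |52 − 5.43|/48.2 = 0.9662 K/W
Known resistances:
  R_copper = (1/1.27 − 1/1.29)/(4πk) = 0.01221/(4π·405) = 2.399×10^-6 K/W
  R_fibreglass batt = (1/1.97 − 1/2.70)/(4πk) = 0.1372/(4π·0.0439) = 0.2488 K/W
  R_conv,out = 1/(4πr²h) = 1/(4π·2.70²·7.74) = 0.001410 K/W
R_polyurethane foam = ΣR − ΣR_known = 0.9662 − 0.2502 = 0.7160 K/W
(1/r₁−1/r₂)/(4πk) = 0.7160 ⇒ k = 0.2676/(4π·0.7160) = 0.0297 W/m·K

k = 0.0297 W/m·K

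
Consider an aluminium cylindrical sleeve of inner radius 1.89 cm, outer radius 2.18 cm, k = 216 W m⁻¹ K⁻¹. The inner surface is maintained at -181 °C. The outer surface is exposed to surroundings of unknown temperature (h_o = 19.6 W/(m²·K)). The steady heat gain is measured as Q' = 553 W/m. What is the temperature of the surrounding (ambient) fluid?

T_out = 25.0 °C

Sum the resistances:
  R'_aluminium = ln(0.0218/0.0189)/(2πk) = 0.1427/(2π·216) = 1.052×10^-4 m·K/W
  R'_conv,out = 1/(2πr h) = 1/(2π·0.0218·19.6) = 0.3725 m·K/W
ΣR = 0.3726 m·K/W
ΔT = Q'·ΣR = 553 × 0.3726 = 206.0 K
Heat flows inward, so T_out = T_in + ΔT = -181 + 206.0 = 25.0 °C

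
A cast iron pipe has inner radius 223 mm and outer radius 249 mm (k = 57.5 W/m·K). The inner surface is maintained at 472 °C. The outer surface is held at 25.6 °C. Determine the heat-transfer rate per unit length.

Q' = 2πk·ΔT/ln(r₂/r₁) = 2π × 57.5 × 446.4 / ln(0.249/0.223) = 1.46×10^6 W/m

Q' = 1.46×10^6 W/m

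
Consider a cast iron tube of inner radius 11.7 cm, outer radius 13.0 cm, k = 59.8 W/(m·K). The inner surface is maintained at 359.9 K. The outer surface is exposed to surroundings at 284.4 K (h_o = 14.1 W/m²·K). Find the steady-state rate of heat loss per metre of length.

Resistance network (inner→outer):
  R'_cast iron = ln(0.130/0.117)/(2πk) = 0.1054/(2π·59.8) = 2.804×10^-4 m·K/W
  R'_conv,out = 1/(2πr h) = 1/(2π·0.130·14.1) = 0.08683 m·K/W
ΣR = 2.804×10^-4 + 0.08683 = 0.08711 m·K/W
Q' = ΔT/ΣR = (359.9 K − 284.4 K)/0.08711 = 867 W/m

Q' = 867 W/m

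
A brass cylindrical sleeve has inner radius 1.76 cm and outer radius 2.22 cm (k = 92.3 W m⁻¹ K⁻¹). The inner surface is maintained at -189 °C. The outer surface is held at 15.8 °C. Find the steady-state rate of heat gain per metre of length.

Q' = 5.12×10^5 W/m

Q' = 2πk·ΔT/ln(r₂/r₁) = 2π × 92.3 × 204.8 / ln(0.0222/0.0176) = 5.12×10^5 W/m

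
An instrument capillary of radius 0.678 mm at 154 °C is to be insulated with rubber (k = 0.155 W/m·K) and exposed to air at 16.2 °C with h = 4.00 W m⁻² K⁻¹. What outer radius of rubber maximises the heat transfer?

For a cylinder, r_cr = k_ins/h = 0.155/4.00 = 0.0387 m = 3.88 cm

r_cr = 3.88 cm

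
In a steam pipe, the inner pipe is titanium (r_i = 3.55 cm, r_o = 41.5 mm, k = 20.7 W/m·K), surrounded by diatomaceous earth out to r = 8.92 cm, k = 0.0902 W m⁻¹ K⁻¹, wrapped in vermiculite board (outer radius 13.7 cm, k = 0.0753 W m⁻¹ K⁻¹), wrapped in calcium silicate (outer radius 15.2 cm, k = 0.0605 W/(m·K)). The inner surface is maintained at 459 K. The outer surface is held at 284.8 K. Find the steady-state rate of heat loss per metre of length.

Treat each layer as a resistance in series:
  R'_titanium = ln(0.0415/0.0355)/(2πk) = 0.1562/(2π·20.7) = 0.001201 m·K/W
  R'_diatomaceous earth = ln(0.0892/0.0415)/(2πk) = 0.7652/(2π·0.0902) = 1.350 m·K/W
  R'_vermiculite board = ln(0.137/0.0892)/(2πk) = 0.4291/(2π·0.0753) = 0.9070 m·K/W
  R'_calcium silicate = ln(0.152/0.137)/(2πk) = 0.1039/(2π·0.0605) = 0.2733 m·K/W
ΣR = 0.001201 + 1.350 + 0.9070 + 0.2733 = 2.532 m·K/W
Q' = ΔT/ΣR = (459 K − 284.8 K)/2.532 = 68.8 W/m

Q' = 68.8 W/m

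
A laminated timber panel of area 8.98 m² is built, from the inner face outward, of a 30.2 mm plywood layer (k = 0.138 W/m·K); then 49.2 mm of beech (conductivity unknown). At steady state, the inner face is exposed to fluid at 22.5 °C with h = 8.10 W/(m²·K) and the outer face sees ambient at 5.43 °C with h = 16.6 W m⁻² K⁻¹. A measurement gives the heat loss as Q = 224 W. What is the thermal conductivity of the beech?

ΣR = ΔT/Q = |22.5 − 5.43|/224 = 0.07621 K/W
Known resistances:
  R_conv,in = 1/(hA) = 1/(8.10·8.98) = 0.01375 K/W
  R_plywood = L/(kA) = 0.0302/(0.138·8.98) = 0.02437 K/W
  R_conv,out = 1/(hA) = 1/(16.6·8.98) = 0.006708 K/W
R_beech = ΣR − ΣR_known = 0.07621 − 0.04483 = 0.03138 K/W
L/(kA) = 0.03138 ⇒ k = 0.0492/(0.03138·8.98) = 0.175 W/m·K

k = 0.175 W/m·K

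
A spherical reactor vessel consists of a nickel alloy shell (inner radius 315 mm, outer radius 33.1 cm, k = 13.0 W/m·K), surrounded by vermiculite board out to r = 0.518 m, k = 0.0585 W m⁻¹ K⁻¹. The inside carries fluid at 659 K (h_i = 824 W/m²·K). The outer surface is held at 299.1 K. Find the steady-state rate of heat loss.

Resistance network (inner→outer):
  R_conv,in = 1/(4πr²h) = 1/(4π·0.315²·824) = 9.733×10^-4 K/W
  R_nickel alloy = (1/0.315 − 1/0.331)/(4πk) = 0.1535/(4π·13.0) = 9.394×10^-4 K/W
  R_vermiculite board = (1/0.331 − 1/0.518)/(4πk) = 1.091/(4π·0.0585) = 1.484 K/W
ΣR = 9.733×10^-4 + 9.394×10^-4 + 1.484 = 1.486 K/W
Q = ΔT/ΣR = (659 K − 299.1 K)/1.486 = 242 W

Q = 242 W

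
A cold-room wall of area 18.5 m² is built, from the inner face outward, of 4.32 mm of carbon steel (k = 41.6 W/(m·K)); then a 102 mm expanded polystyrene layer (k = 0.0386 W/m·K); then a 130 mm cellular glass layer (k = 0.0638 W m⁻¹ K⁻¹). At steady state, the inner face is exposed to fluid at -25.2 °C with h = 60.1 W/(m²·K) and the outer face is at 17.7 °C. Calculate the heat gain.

Q = 169 W

Resistance network (inner→outer):
  R_conv,in = 1/(hA) = 1/(60.1·18.5) = 8.994×10^-4 K/W
  R_carbon steel = L/(kA) = 0.00432/(41.6·18.5) = 5.613×10^-6 K/W
  R_expanded polystyrene = L/(kA) = 0.102/(0.0386·18.5) = 0.1428 K/W
  R_cellular glass = L/(kA) = 0.130/(0.0638·18.5) = 0.1101 K/W
ΣR = 8.994×10^-4 + 5.613×10^-6 + 0.1428 + 0.1101 = 0.2538 K/W
Q = ΔT/ΣR = (-25.2 °C − 17.7 °C)/0.2538 = -169 W
(Negative Q ⇒ heat flows inward; heat gain = 169 W.)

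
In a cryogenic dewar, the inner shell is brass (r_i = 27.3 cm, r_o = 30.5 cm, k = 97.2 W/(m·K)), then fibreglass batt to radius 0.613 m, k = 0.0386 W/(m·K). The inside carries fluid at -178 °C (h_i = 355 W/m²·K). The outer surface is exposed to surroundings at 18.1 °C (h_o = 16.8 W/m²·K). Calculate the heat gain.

Q = 57.5 W

Series thermal resistances, inner to outer:
  R_conv,in = 1/(4πr²h) = 1/(4π·0.273²·355) = 0.003008 K/W
  R_brass = (1/0.273 − 1/0.305)/(4πk) = 0.3843/(4π·97.2) = 3.146×10^-4 K/W
  R_fibreglass batt = (1/0.305 − 1/0.613)/(4πk) = 1.647/(4π·0.0386) = 3.396 K/W
  R_conv,out = 1/(4πr²h) = 1/(4π·0.613²·16.8) = 0.01261 K/W
ΣR = 0.003008 + 3.146×10^-4 + 3.396 + 0.01261 = 3.412 K/W
Q = ΔT/ΣR = (-178 °C − 18.1 °C)/3.412 = -57.5 W
(Negative Q ⇒ heat flows inward; heat gain = 57.5 W.)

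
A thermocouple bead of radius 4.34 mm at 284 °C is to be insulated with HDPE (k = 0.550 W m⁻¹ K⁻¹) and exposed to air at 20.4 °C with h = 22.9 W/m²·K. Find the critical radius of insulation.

r_cr = 4.80 cm

For a sphere, r_cr = 2k_ins/h = 2·0.550/22.9 = 0.0480 m = 4.80 cm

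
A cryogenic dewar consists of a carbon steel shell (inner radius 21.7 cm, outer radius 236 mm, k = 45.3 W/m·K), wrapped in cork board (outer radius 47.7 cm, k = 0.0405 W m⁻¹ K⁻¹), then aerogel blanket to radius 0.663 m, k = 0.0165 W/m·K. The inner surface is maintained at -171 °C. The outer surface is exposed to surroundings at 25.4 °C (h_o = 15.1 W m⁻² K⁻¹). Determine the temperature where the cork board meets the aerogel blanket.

T = -53.9 °C

Treat each layer as a resistance in series:
  R_carbon steel = (1/0.217 − 1/0.236)/(4πk) = 0.3710/(4π·45.3) = 6.517×10^-4 K/W
  R_cork board = (1/0.236 − 1/0.477)/(4πk) = 2.141/(4π·0.0405) = 4.207 K/W
  R_aerogel blanket = (1/0.477 − 1/0.663)/(4πk) = 0.5881/(4π·0.0165) = 2.837 K/W
  R_conv,out = 1/(4πr²h) = 1/(4π·0.663²·15.1) = 0.01199 K/W
ΣR = 6.517×10^-4 + 4.207 + 2.837 + 0.01199 = 7.057 K/W
Q = ΔT/ΣR = (-171 °C − 25.4 °C)/7.057 = -27.83 W
From the inner boundary to the cork board/aerogel blanket interface, ΣR_partial = 4.208 K/W.
T_interface = T_in − Q·ΣR_partial = -171 °C − (-27.83)(4.208) = -53.9 °C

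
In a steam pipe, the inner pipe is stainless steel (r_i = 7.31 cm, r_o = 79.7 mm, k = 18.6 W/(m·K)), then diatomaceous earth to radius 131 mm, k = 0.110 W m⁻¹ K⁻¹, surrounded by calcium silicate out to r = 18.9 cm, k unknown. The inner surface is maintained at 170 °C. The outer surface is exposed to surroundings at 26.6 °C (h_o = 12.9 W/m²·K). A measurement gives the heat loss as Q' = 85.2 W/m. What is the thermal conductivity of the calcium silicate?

ΣR = ΔT/Q' = |170 − 26.6|/85.2 = 1.683 m·K/W
Known resistances:
  R'_stainless steel = ln(0.0797/0.0731)/(2πk) = 0.08644/(2π·18.6) = 7.397×10^-4 m·K/W
  R'_diatomaceous earth = ln(0.131/0.0797)/(2πk) = 0.4969/(2π·0.110) = 0.7190 m·K/W
  R'_conv,out = 1/(2πr h) = 1/(2π·0.189·12.9) = 0.06528 m·K/W
R_calcium silicate = ΣR − ΣR_known = 1.683 − 0.7850 = 0.8980 m·K/W
ln(r₂/r₁)/(2πk) = 0.8980 ⇒ k = 0.3665/(2π·0.8980) = 0.0650 W/m·K

k = 0.0650 W/m·K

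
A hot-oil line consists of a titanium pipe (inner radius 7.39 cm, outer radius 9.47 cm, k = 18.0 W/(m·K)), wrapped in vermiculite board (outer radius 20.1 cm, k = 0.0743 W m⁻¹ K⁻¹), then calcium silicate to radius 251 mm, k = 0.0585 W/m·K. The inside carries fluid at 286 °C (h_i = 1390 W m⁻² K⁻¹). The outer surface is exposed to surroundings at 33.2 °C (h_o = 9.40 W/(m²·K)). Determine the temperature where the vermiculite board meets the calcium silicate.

Resistance network (inner→outer):
  R'_conv,in = 1/(2πr h) = 1/(2π·0.0739·1390) = 0.001549 m·K/W
  R'_titanium = ln(0.0947/0.0739)/(2πk) = 0.2480/(2π·18.0) = 0.002193 m·K/W
  R'_vermiculite board = ln(0.201/0.0947)/(2πk) = 0.7526/(2π·0.0743) = 1.612 m·K/W
  R'_calcium silicate = ln(0.251/0.201)/(2πk) = 0.2221/(2π·0.0585) = 0.6044 m·K/W
  R'_conv,out = 1/(2πr h) = 1/(2π·0.251·9.40) = 0.06746 m·K/W
ΣR = 0.001549 + 0.002193 + 1.612 + 0.6044 + 0.06746 = 2.288 m·K/W
Q' = ΔT/ΣR = (286 °C − 33.2 °C)/2.288 = 110.5 W/m
From the inner boundary to the vermiculite board/calcium silicate interface, ΣR_partial = 1.616 m·K/W.
T_interface = T_in − Q'·ΣR_partial = 286 °C − (110.5)(1.616) = 107 °C

T = 107 °C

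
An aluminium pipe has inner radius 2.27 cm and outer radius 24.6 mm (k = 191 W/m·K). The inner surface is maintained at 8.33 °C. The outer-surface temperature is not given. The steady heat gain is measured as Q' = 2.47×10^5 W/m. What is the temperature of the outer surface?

T_out = 24.9 °C

Series resistances:
  R'_aluminium = ln(0.0246/0.0227)/(2πk) = 0.08038/(2π·191) = 6.698×10^-5 m·K/W
ΣR = 6.698×10^-5 m·K/W
ΔT = Q'·ΣR = 2.47×10^5 × 6.698×10^-5 = 16.54 K
Heat flows inward, so T_out = T_in + ΔT = 8.33 + 16.54 = 24.9 °C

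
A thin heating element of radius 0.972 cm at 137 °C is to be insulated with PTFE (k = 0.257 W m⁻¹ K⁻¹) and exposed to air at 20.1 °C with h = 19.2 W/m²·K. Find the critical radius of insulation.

For a cylinder, r_cr = k_ins/h = 0.257/19.2 = 0.0134 m = 1.34 cm

r_cr = 1.34 cm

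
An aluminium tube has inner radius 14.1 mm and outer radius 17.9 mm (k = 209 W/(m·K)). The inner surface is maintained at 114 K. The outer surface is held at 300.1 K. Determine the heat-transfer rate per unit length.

Q' = 2πk·ΔT/ln(r₂/r₁) = 2π × 209 × 186.1 / ln(0.0179/0.0141) = 1.02×10^6 W/m

Q' = 1020 kW/m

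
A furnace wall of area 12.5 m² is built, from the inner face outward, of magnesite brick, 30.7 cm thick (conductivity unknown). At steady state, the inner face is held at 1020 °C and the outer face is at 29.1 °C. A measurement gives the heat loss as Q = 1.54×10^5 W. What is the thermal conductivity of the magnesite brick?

ΣR = ΔT/Q = |1020 − 29.1|/1.54×10^5 = 0.006434 K/W
L/(kA) = 0.006434 ⇒ k = 0.307/(0.006434·12.5) = 3.82 W/m·K

k = 3.82 W/m·K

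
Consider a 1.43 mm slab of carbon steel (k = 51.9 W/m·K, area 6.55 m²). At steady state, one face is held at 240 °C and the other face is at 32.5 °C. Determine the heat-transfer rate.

Q = kA·ΔT/L = 51.9 × 6.55 × |240 °C − 32.5 °C| / 0.00143 = 4.93×10^7 W

Q = 49300 kW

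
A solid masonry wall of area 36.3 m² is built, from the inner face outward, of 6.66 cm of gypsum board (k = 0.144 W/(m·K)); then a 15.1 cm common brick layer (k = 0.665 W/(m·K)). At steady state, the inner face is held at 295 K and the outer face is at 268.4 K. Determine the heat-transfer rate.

Treat each layer as a resistance in series:
  R_gypsum board = L/(kA) = 0.0666/(0.144·36.3) = 0.01274 K/W
  R_common brick = L/(kA) = 0.151/(0.665·36.3) = 0.006255 K/W
ΣR = 0.01274 + 0.006255 = 0.01899 K/W
Q = ΔT/ΣR = (295 K − 268.4 K)/0.01899 = 1400 W

Q = 1400 W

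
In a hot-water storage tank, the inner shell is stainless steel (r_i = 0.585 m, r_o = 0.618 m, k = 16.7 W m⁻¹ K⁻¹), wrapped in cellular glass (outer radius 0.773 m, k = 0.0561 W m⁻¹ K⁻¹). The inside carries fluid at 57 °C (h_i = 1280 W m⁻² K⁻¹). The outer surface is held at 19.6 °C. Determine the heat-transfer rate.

Resistance network (inner→outer):
  R_conv,in = 1/(4πr²h) = 1/(4π·0.585²·1280) = 1.817×10^-4 K/W
  R_stainless steel = (1/0.585 − 1/0.618)/(4πk) = 0.09128/(4π·16.7) = 4.350×10^-4 K/W
  R_cellular glass = (1/0.618 − 1/0.773)/(4πk) = 0.3245/(4π·0.0561) = 0.4602 K/W
ΣR = 1.817×10^-4 + 4.350×10^-4 + 0.4602 = 0.4608 K/W
Q = ΔT/ΣR = (57 °C − 19.6 °C)/0.4608 = 81.2 W

Q = 81.2 W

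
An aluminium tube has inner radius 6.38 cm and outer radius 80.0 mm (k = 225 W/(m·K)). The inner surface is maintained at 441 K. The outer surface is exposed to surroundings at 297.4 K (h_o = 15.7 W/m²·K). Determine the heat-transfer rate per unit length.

Series thermal resistances, inner to outer:
  R'_aluminium = ln(0.0800/0.0638)/(2πk) = 0.2263/(2π·225) = 1.601×10^-4 m·K/W
  R'_conv,out = 1/(2πr h) = 1/(2π·0.0800·15.7) = 0.1267 m·K/W
ΣR = 1.601×10^-4 + 0.1267 = 0.1269 m·K/W
Q' = ΔT/ΣR = (441 K − 297.4 K)/0.1269 = 1130 W/m

Q' = 1130 W/m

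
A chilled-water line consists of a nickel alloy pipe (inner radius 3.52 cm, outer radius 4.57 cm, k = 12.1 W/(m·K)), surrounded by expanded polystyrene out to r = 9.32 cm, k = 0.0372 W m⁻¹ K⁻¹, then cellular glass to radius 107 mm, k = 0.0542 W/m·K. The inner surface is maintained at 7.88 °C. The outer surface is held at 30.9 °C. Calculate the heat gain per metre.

Q' = 6.66 W/m

Treat each layer as a resistance in series:
  R'_nickel alloy = ln(0.0457/0.0352)/(2πk) = 0.2611/(2π·12.1) = 0.003434 m·K/W
  R'_expanded polystyrene = ln(0.0932/0.0457)/(2πk) = 0.7126/(2π·0.0372) = 3.049 m·K/W
  R'_cellular glass = ln(0.107/0.0932)/(2πk) = 0.1381/(2π·0.0542) = 0.4055 m·K/W
ΣR = 0.003434 + 3.049 + 0.4055 = 3.458 m·K/W
Q' = ΔT/ΣR = (7.88 °C − 30.9 °C)/3.458 = -6.66 W/m
(Negative Q' ⇒ heat flows inward; heat gain = 6.66 W/m.)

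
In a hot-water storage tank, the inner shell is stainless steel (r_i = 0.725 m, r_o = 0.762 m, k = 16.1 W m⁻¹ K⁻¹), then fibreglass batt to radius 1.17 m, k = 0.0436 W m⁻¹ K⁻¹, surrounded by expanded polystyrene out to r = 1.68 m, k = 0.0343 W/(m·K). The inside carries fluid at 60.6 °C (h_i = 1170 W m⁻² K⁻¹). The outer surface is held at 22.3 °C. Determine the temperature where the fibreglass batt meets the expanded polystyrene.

T = 38.3 °C

Series thermal resistances, inner to outer:
  R_conv,in = 1/(4πr²h) = 1/(4π·0.725²·1170) = 1.294×10^-4 K/W
  R_stainless steel = (1/0.725 − 1/0.762)/(4πk) = 0.06697/(4π·16.1) = 3.310×10^-4 K/W
  R_fibreglass batt = (1/0.762 − 1/1.17)/(4πk) = 0.4576/(4π·0.0436) = 0.8353 K/W
  R_expanded polystyrene = (1/1.17 − 1/1.68)/(4πk) = 0.2595/(4π·0.0343) = 0.6020 K/W
ΣR = 1.294×10^-4 + 3.310×10^-4 + 0.8353 + 0.6020 = 1.438 K/W
Q = ΔT/ΣR = (60.6 °C − 22.3 °C)/1.438 = 26.63 W
From the inner boundary to the fibreglass batt/expanded polystyrene interface, ΣR_partial = 0.8358 K/W.
T_interface = T_in − Q·ΣR_partial = 60.6 °C − (26.63)(0.8358) = 38.3 °C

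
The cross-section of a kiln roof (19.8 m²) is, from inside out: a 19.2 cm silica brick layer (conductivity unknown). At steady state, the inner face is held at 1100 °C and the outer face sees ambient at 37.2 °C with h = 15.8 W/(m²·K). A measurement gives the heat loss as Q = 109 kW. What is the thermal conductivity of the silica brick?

ΣR = ΔT/Q = |1100 − 37.2|/1.09×10^5 = 0.009750 K/W
Known resistances:
  R_conv,out = 1/(hA) = 1/(15.8·19.8) = 0.003197 K/W
R_silica brick = ΣR − ΣR_known = 0.009750 − 0.003197 = 0.006553 K/W
L/(kA) = 0.006553 ⇒ k = 0.192/(0.006553·19.8) = 1.48 W/m·K

k = 1.48 W/m·K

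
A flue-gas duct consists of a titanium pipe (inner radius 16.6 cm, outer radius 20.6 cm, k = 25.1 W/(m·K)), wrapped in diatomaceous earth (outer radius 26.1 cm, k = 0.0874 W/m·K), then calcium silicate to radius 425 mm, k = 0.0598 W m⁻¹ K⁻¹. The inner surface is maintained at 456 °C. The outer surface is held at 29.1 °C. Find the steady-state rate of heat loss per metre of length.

Series thermal resistances, inner to outer:
  R'_titanium = ln(0.206/0.166)/(2πk) = 0.2159/(2π·25.1) = 0.001369 m·K/W
  R'_diatomaceous earth = ln(0.261/0.206)/(2πk) = 0.2366/(2π·0.0874) = 0.4309 m·K/W
  R'_calcium silicate = ln(0.425/0.261)/(2πk) = 0.4876/(2π·0.0598) = 1.298 m·K/W
ΣR = 0.001369 + 0.4309 + 1.298 = 1.730 m·K/W
Q' = ΔT/ΣR = (456 °C − 29.1 °C)/1.730 = 247 W/m

Q' = 247 W/m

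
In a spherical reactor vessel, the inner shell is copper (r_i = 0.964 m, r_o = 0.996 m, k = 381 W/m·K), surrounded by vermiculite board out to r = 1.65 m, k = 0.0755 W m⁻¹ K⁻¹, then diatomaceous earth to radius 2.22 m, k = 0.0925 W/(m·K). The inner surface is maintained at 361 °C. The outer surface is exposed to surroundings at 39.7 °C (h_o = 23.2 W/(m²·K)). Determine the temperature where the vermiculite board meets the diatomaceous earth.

T = 118 °C

Resistance network (inner→outer):
  R_copper = (1/0.964 − 1/0.996)/(4πk) = 0.03333/(4π·381) = 6.961×10^-6 K/W
  R_vermiculite board = (1/0.996 − 1/1.65)/(4πk) = 0.3980/(4π·0.0755) = 0.4194 K/W
  R_diatomaceous earth = (1/1.65 − 1/2.22)/(4πk) = 0.1556/(4π·0.0925) = 0.1339 K/W
  R_conv,out = 1/(4πr²h) = 1/(4π·2.22²·23.2) = 6.960×10^-4 K/W
ΣR = 6.961×10^-6 + 0.4194 + 0.1339 + 6.960×10^-4 = 0.5540 K/W
Q = ΔT/ΣR = (361 °C − 39.7 °C)/0.5540 = 580.0 W
From the inner boundary to the vermiculite board/diatomaceous earth interface, ΣR_partial = 0.4194 K/W.
T_interface = T_in − Q·ΣR_partial = 361 °C − (580.0)(0.4194) = 118 °C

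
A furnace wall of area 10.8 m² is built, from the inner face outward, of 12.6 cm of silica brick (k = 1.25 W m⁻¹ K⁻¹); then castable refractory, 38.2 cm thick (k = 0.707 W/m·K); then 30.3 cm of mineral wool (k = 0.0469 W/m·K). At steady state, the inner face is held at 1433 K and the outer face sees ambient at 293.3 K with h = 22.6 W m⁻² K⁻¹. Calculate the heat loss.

Q = 1720 W

Series thermal resistances, inner to outer:
  R_silica brick = L/(kA) = 0.126/(1.25·10.8) = 0.009333 K/W
  R_castable refractory = L/(kA) = 0.382/(0.707·10.8) = 0.05003 K/W
  R_mineral wool = L/(kA) = 0.303/(0.0469·10.8) = 0.5982 K/W
  R_conv,out = 1/(hA) = 1/(22.6·10.8) = 0.004097 K/W
ΣR = 0.009333 + 0.05003 + 0.5982 + 0.004097 = 0.6617 K/W
Q = ΔT/ΣR = (1433 K − 293.3 K)/0.6617 = 1720 W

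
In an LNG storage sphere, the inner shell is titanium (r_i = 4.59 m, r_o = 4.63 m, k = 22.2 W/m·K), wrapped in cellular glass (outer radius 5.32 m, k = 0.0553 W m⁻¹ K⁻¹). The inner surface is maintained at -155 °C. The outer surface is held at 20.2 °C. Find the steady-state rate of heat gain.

Q = 4.35 kW

Treat each layer as a resistance in series:
  R_titanium = (1/4.59 − 1/4.63)/(4πk) = 0.001882/(4π·22.2) = 6.747×10^-6 K/W
  R_cellular glass = (1/4.63 − 1/5.32)/(4πk) = 0.02801/(4π·0.0553) = 0.04031 K/W
ΣR = 6.747×10^-6 + 0.04031 = 0.04032 K/W
Q = ΔT/ΣR = (-155 °C − 20.2 °C)/0.04032 = -4350 W
(Negative Q ⇒ heat flows inward; heat gain = 4350 W.)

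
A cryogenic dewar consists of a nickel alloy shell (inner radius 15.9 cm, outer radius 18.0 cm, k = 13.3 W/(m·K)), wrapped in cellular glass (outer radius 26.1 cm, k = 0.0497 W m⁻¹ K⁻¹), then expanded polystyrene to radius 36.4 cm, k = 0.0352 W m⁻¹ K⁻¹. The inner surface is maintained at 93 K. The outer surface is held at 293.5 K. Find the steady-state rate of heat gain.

Treat each layer as a resistance in series:
  R_nickel alloy = (1/0.159 − 1/0.180)/(4πk) = 0.7338/(4π·13.3) = 0.004390 K/W
  R_cellular glass = (1/0.180 − 1/0.261)/(4πk) = 1.724/(4π·0.0497) = 2.761 K/W
  R_expanded polystyrene = (1/0.261 − 1/0.364)/(4πk) = 1.084/(4π·0.0352) = 2.451 K/W
ΣR = 0.004390 + 2.761 + 2.451 = 5.216 K/W
Q = ΔT/ΣR = (93 K − 293.5 K)/5.216 = -38.4 W
(Negative Q ⇒ heat flows inward; heat gain = 38.4 W.)

Q = 38.4 W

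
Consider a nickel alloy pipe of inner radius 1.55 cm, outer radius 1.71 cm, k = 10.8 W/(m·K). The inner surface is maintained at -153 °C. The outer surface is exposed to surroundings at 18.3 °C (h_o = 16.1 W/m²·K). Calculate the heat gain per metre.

Q' = 296 W/m

Resistance network (inner→outer):
  R'_nickel alloy = ln(0.0171/0.0155)/(2πk) = 0.09824/(2π·10.8) = 0.001448 m·K/W
  R'_conv,out = 1/(2πr h) = 1/(2π·0.0171·16.1) = 0.5781 m·K/W
ΣR = 0.001448 + 0.5781 = 0.5795 m·K/W
Q' = ΔT/ΣR = (-153 °C − 18.3 °C)/0.5795 = -296 W/m
(Negative Q' ⇒ heat flows inward; heat gain = 296 W/m.)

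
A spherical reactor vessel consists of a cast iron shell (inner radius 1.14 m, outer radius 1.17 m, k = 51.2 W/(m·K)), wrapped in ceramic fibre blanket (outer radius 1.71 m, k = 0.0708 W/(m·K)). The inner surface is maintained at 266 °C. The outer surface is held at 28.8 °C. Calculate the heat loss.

Q = 782 W

Treat each layer as a resistance in series:
  R_cast iron = (1/1.14 − 1/1.17)/(4πk) = 0.02249/(4π·51.2) = 3.496×10^-5 K/W
  R_ceramic fibre blanket = (1/1.17 − 1/1.71)/(4πk) = 0.2699/(4π·0.0708) = 0.3034 K/W
ΣR = 3.496×10^-5 + 0.3034 = 0.3034 K/W
Q = ΔT/ΣR = (266 °C − 28.8 °C)/0.3034 = 782 W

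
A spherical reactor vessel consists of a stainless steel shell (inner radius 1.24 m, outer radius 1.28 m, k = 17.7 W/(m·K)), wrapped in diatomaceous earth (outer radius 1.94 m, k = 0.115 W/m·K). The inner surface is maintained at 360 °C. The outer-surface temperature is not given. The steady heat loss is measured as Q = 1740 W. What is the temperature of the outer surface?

T_out = 39.8 °C

Sum the resistances:
  R_stainless steel = (1/1.24 − 1/1.28)/(4πk) = 0.02520/(4π·17.7) = 1.133×10^-4 K/W
  R_diatomaceous earth = (1/1.28 − 1/1.94)/(4πk) = 0.2658/(4π·0.115) = 0.1839 K/W
ΣR = 0.1840 K/W
ΔT = Q·ΣR = 1740 × 0.1840 = 320.2 K
Heat flows outward, so T_out = T_in − ΔT = 360 − 320.2 = 39.8 °C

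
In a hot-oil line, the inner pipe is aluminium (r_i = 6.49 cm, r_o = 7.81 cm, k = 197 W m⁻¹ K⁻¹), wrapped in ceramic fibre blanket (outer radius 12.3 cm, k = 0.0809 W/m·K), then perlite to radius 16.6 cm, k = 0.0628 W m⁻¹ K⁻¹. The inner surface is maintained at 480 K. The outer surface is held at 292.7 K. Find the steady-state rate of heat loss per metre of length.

Series thermal resistances, inner to outer:
  R'_aluminium = ln(0.0781/0.0649)/(2πk) = 0.1851/(2π·197) = 1.496×10^-4 m·K/W
  R'_ceramic fibre blanket = ln(0.123/0.0781)/(2πk) = 0.4542/(2π·0.0809) = 0.8935 m·K/W
  R'_perlite = ln(0.166/0.123)/(2πk) = 0.2998/(2π·0.0628) = 0.7598 m·K/W
ΣR = 1.496×10^-4 + 0.8935 + 0.7598 = 1.653 m·K/W
Q' = ΔT/ΣR = (480 K − 292.7 K)/1.653 = 113 W/m

Q' = 113 W/m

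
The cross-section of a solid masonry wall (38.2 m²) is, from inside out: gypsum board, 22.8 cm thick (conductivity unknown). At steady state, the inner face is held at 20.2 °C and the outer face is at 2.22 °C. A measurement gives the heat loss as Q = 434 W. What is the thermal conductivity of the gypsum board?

k = 0.144 W/m·K

ΣR = ΔT/Q = |20.2 − 2.22|/434 = 0.04143 K/W
L/(kA) = 0.04143 ⇒ k = 0.228/(0.04143·38.2) = 0.144 W/m·K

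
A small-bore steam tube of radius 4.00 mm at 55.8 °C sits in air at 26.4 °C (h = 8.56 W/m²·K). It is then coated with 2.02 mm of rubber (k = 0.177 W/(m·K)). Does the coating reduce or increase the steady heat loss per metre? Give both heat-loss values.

Critical radius for a cylinder: r_cr = k/h = 0.0207 m = 2.07 cm.
Outer radius after coating: r₂ = 0.00400 + 0.00202 = 0.00602 m.
Since r₁ < r_cr and r₂ ≤ r_cr, the coating moves toward the maximum at r_cr — heat loss rises.
Bare: R = 1/(2πr₁h) = 4.648 m·K/W; Q = 29.4/4.648 = 6.33 W/m.
Coated: R = R_cond + R_conv = 3.456 m·K/W; Q = 29.4/3.456 = 8.51 W/m.

increases: 6.33 → 8.51 W/m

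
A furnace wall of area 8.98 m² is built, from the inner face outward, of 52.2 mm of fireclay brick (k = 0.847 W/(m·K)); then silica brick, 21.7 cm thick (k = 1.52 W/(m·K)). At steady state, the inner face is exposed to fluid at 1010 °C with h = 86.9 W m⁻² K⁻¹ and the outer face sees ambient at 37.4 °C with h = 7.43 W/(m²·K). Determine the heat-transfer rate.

Treat each layer as a resistance in series:
  R_conv,in = 1/(hA) = 1/(86.9·8.98) = 0.001281 K/W
  R_fireclay brick = L/(kA) = 0.0522/(0.847·8.98) = 0.006863 K/W
  R_silica brick = L/(kA) = 0.217/(1.52·8.98) = 0.01590 K/W
  R_conv,out = 1/(hA) = 1/(7.43·8.98) = 0.01499 K/W
ΣR = 0.001281 + 0.006863 + 0.01590 + 0.01499 = 0.03903 K/W
Q = ΔT/ΣR = (1010 °C − 37.4 °C)/0.03903 = 24900 W

Q = 24.9 kW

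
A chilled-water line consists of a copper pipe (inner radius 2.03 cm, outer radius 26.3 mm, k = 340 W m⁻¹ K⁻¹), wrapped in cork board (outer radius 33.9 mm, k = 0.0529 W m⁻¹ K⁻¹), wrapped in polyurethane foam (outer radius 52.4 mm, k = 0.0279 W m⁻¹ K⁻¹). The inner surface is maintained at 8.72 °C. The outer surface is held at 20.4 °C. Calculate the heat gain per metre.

Q' = 3.60 W/m

Treat each layer as a resistance in series:
  R'_copper = ln(0.0263/0.0203)/(2πk) = 0.2589/(2π·340) = 1.212×10^-4 m·K/W
  R'_cork board = ln(0.0339/0.0263)/(2πk) = 0.2538/(2π·0.0529) = 0.7637 m·K/W
  R'_polyurethane foam = ln(0.0524/0.0339)/(2πk) = 0.4355/(2π·0.0279) = 2.484 m·K/W
ΣR = 1.212×10^-4 + 0.7637 + 2.484 = 3.248 m·K/W
Q' = ΔT/ΣR = (8.72 °C − 20.4 °C)/3.248 = -3.60 W/m
(Negative Q' ⇒ heat flows inward; heat gain = 3.60 W/m.)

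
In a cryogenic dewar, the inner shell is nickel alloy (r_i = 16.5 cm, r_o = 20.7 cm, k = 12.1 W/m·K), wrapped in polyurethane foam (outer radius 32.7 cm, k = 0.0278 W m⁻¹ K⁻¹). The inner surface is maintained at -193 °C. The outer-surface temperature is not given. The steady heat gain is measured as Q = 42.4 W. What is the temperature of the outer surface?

T_out = 22.5 °C

Sum the resistances:
  R_nickel alloy = (1/0.165 − 1/0.207)/(4πk) = 1.230/(4π·12.1) = 0.008087 K/W
  R_polyurethane foam = (1/0.207 − 1/0.327)/(4πk) = 1.773/(4π·0.0278) = 5.075 K/W
ΣR = 5.083 K/W
ΔT = Q·ΣR = 42.4 × 5.083 = 215.5 K
Heat flows inward, so T_out = T_in + ΔT = -193 + 215.5 = 22.5 °C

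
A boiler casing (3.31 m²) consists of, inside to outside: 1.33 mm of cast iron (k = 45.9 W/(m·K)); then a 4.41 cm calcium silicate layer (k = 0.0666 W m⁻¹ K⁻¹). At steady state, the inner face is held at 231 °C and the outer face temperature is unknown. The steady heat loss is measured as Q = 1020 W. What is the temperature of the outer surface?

Series resistances:
  R_cast iron = L/(kA) = 0.00133/(45.9·3.31) = 8.754×10^-6 K/W
  R_calcium silicate = L/(kA) = 0.0441/(0.0666·3.31) = 0.2000 K/W
ΣR = 0.2001 K/W
ΔT = Q·ΣR = 1020 × 0.2001 = 204.1 K
Heat flows outward, so T_out = T_in − ΔT = 231 − 204.1 = 26.9 °C

T_out = 26.9 °C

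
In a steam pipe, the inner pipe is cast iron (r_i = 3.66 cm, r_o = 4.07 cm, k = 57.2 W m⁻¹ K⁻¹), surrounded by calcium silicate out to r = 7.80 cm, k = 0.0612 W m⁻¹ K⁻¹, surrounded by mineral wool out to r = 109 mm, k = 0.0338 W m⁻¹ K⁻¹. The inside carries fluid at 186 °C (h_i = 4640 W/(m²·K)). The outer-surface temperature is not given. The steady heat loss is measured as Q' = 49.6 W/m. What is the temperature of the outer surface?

Series resistances:
  R'_conv,in = 1/(2πr h) = 1/(2π·0.0366·4640) = 9.372×10^-4 m·K/W
  R'_cast iron = ln(0.0407/0.0366)/(2πk) = 0.1062/(2π·57.2) = 2.954×10^-4 m·K/W
  R'_calcium silicate = ln(0.0780/0.0407)/(2πk) = 0.6505/(2π·0.0612) = 1.692 m·K/W
  R'_mineral wool = ln(0.109/0.0780)/(2πk) = 0.3346/(2π·0.0338) = 1.576 m·K/W
ΣR = 3.269 m·K/W
ΔT = Q'·ΣR = 49.6 × 3.269 = 162.1 K
Heat flows outward, so T_out = T_in − ΔT = 186 − 162.1 = 23.9 °C

T_out = 23.9 °C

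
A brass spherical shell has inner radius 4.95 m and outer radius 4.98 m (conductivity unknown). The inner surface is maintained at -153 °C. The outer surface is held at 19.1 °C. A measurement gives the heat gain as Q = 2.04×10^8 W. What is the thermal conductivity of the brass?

ΣR = ΔT/Q = |-153 − 19.1|/2.04×10^8 = 8.436×10^-7 K/W
(1/r₁−1/r₂)/(4πk) = 8.436×10^-7 ⇒ k = 0.001217/(4π·8.436×10^-7) = 115 W/m·K

k = 115 W/m·K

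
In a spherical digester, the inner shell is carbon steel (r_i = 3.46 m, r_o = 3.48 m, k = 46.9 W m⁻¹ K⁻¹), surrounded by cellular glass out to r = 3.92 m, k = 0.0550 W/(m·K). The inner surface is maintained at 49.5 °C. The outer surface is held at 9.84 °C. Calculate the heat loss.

Treat each layer as a resistance in series:
  R_carbon steel = (1/3.46 − 1/3.48)/(4πk) = 0.001661/(4π·46.9) = 2.818×10^-6 K/W
  R_cellular glass = (1/3.48 − 1/3.92)/(4πk) = 0.03225/(4π·0.0550) = 0.04667 K/W
ΣR = 2.818×10^-6 + 0.04667 = 0.04667 K/W
Q = ΔT/ΣR = (49.5 °C − 9.84 °C)/0.04667 = 850 W

Q = 850 W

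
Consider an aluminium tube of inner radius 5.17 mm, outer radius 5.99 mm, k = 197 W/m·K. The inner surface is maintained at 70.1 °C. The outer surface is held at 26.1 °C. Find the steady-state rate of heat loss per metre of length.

Q' = 370 kW/m

Q' = 2πk·ΔT/ln(r₂/r₁) = 2π × 197 × 44 / ln(0.00599/0.00517) = 3.70×10^5 W/m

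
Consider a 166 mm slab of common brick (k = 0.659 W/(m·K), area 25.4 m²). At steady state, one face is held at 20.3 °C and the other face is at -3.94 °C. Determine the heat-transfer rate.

Q = 2.44 kW

Q = kA·ΔT/L = 0.659 × 25.4 × |20.3 °C − -3.94 °C| / 0.166 = 2440 W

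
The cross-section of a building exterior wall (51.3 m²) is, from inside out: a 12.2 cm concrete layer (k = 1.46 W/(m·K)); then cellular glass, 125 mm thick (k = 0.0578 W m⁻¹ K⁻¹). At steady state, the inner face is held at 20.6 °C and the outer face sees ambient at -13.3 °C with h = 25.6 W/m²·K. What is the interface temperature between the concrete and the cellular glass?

Treat each layer as a resistance in series:
  R_concrete = L/(kA) = 0.122/(1.46·51.3) = 0.001629 K/W
  R_cellular glass = L/(kA) = 0.125/(0.0578·51.3) = 0.04216 K/W
  R_conv,out = 1/(hA) = 1/(25.6·51.3) = 7.615×10^-4 K/W
ΣR = 0.001629 + 0.04216 + 7.615×10^-4 = 0.04455 K/W
Q = ΔT/ΣR = (20.6 °C − -13.3 °C)/0.04455 = 760.9 W
From the inner boundary to the concrete/cellular glass interface, ΣR_partial = 0.001629 K/W.
T_interface = T_in − Q·ΣR_partial = 20.6 °C − (760.9)(0.001629) = 19.4 °C

T = 19.4 °C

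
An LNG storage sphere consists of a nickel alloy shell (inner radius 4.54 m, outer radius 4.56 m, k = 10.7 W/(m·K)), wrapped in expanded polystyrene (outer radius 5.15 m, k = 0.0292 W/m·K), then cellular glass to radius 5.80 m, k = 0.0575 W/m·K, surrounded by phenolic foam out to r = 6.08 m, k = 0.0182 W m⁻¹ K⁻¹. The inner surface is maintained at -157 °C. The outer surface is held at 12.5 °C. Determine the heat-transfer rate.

Q = 1270 W

Resistance network (inner→outer):
  R_nickel alloy = (1/4.54 − 1/4.56)/(4πk) = 9.661×10^-4/(4π·10.7) = 7.185×10^-6 K/W
  R_expanded polystyrene = (1/4.56 − 1/5.15)/(4πk) = 0.02512/(4π·0.0292) = 0.06847 K/W
  R_cellular glass = (1/5.15 − 1/5.80)/(4πk) = 0.02176/(4π·0.0575) = 0.03012 K/W
  R_phenolic foam = (1/5.80 − 1/6.08)/(4πk) = 0.007940/(4π·0.0182) = 0.03472 K/W
ΣR = 7.185×10^-6 + 0.06847 + 0.03012 + 0.03472 = 0.1333 K/W
Q = ΔT/ΣR = (-157 °C − 12.5 °C)/0.1333 = -1270 W
(Negative Q ⇒ heat flows inward; heat gain = 1270 W.)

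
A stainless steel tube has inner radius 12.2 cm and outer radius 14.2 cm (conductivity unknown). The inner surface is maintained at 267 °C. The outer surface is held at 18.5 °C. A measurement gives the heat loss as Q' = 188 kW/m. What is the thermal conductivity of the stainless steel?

k = 18.3 W/m·K

ΣR = ΔT/Q' = |267 − 18.5|/1.88×10^5 = 0.001322 m·K/W
ln(r₂/r₁)/(2πk) = 0.001322 ⇒ k = 0.1518/(2π·0.001322) = 18.3 W/m·K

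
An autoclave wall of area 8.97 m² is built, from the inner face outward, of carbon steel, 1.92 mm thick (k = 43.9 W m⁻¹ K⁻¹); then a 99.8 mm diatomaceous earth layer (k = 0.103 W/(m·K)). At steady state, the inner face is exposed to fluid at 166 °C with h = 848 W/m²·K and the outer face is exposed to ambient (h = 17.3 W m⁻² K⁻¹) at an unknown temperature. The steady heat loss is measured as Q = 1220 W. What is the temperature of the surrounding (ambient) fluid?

T_out = 26.2 °C

Series resistances:
  R_conv,in = 1/(hA) = 1/(848·8.97) = 1.315×10^-4 K/W
  R_carbon steel = L/(kA) = 0.00192/(43.9·8.97) = 4.876×10^-6 K/W
  R_diatomaceous earth = L/(kA) = 0.0998/(0.103·8.97) = 0.1080 K/W
  R_conv,out = 1/(hA) = 1/(17.3·8.97) = 0.006444 K/W
ΣR = 0.1146 K/W
ΔT = Q·ΣR = 1220 × 0.1146 = 139.8 K
Heat flows outward, so T_out = T_in − ΔT = 166 − 139.8 = 26.2 °C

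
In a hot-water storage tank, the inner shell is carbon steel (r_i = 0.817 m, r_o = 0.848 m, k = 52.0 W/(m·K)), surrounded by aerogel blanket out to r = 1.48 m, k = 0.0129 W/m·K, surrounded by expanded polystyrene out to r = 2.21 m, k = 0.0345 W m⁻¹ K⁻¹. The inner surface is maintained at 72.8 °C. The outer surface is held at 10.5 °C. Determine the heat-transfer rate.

Q = 17.2 W

Series thermal resistances, inner to outer:
  R_carbon steel = (1/0.817 − 1/0.848)/(4πk) = 0.04474/(4π·52.0) = 6.847×10^-5 K/W
  R_aerogel blanket = (1/0.848 − 1/1.48)/(4πk) = 0.5036/(4π·0.0129) = 3.106 K/W
  R_expanded polystyrene = (1/1.48 − 1/2.21)/(4πk) = 0.2232/(4π·0.0345) = 0.5148 K/W
ΣR = 6.847×10^-5 + 3.106 + 0.5148 = 3.621 K/W
Q = ΔT/ΣR = (72.8 °C − 10.5 °C)/3.621 = 17.2 W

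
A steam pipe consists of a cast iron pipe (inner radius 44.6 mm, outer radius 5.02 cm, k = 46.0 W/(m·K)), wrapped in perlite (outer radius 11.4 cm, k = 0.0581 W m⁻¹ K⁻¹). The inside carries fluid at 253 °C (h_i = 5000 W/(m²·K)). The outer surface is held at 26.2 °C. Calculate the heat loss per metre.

Q' = 101 W/m

Series thermal resistances, inner to outer:
  R'_conv,in = 1/(2πr h) = 1/(2π·0.0446·5000) = 7.137×10^-4 m·K/W
  R'_cast iron = ln(0.0502/0.0446)/(2πk) = 0.1183/(2π·46.0) = 4.092×10^-4 m·K/W
  R'_perlite = ln(0.114/0.0502)/(2πk) = 0.8202/(2π·0.0581) = 2.247 m·K/W
ΣR = 7.137×10^-4 + 4.092×10^-4 + 2.247 = 2.248 m·K/W
Q' = ΔT/ΣR = (253 °C − 26.2 °C)/2.248 = 101 W/m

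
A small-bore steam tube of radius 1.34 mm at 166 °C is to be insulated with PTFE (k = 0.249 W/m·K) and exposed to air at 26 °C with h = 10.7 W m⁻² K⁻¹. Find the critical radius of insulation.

For a cylinder, r_cr = k_ins/h = 0.249/10.7 = 0.0233 m = 2.33 cm

r_cr = 2.33 cm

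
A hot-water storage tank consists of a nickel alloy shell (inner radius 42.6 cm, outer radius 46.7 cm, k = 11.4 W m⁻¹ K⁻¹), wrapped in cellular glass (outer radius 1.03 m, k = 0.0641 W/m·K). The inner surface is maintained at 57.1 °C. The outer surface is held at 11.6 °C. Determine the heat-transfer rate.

Series thermal resistances, inner to outer:
  R_nickel alloy = (1/0.426 − 1/0.467)/(4πk) = 0.2061/(4π·11.4) = 0.001439 K/W
  R_cellular glass = (1/0.467 − 1/1.03)/(4πk) = 1.170/(4π·0.0641) = 1.453 K/W
ΣR = 0.001439 + 1.453 = 1.454 K/W
Q = ΔT/ΣR = (57.1 °C − 11.6 °C)/1.454 = 31.3 W

Q = 31.3 W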